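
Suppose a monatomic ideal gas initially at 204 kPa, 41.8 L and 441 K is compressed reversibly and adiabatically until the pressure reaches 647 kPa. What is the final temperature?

700 K

Adiabatic: T₂/T₁ = (P₂/P₁)^((γ−1)/γ) ⇒ T₂ = 441×(3.17)^0.400 = 700 K; V₂ = 20.9 L.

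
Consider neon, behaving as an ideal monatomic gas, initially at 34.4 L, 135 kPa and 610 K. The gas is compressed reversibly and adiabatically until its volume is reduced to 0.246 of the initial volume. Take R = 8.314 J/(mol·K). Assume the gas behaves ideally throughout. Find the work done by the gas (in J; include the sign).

n = P₁V₁/(RT₁) = 135×34.4/(8.314×610) = 0.916 mol.
Adiabatic: TV^(γ−1) = const ⇒ T₂ = 610×(4.07)^0.667 = 1550 K; PV^γ = const ⇒ P₂ = 1400 kPa.
ΔU = nCvΔT = 0.916×12.5×(1550−610) = 10800 J.
Q = 0 for an adiabatic process, so W = −ΔU = -10800 J.

-10800 J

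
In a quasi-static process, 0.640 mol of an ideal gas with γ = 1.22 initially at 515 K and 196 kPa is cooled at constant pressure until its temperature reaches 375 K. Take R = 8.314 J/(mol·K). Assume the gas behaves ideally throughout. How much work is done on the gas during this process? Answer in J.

745 J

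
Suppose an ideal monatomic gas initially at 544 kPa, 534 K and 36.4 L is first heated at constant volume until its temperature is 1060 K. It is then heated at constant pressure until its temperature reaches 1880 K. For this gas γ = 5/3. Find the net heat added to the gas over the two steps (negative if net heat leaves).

105000 J

n = P₁V₁/(RT₁) = 544×36.4/(8.314×534) = 4.46 mol.
Step 1 — Isochoric: V stays 36.4 L; P/T = const ⇒ T₂ = 1060 K, P₂ = 1080 kPa.
W = 0 (no volume change).
ΔU = nCvΔT = 4.46×12.5×(1060−534) = 29300 J.
Q = ΔU = 29300 J.
State after step 1: P = 1080 kPa, V = 36.4 L, T = 1060 K.
Step 2 — Isobaric: P stays 1080 kPa; V/T = const ⇒ T₂ = 1880 K, V₂ = 64.6 L.
W = PΔV = 1080×(64.6−36.4) kPa·L = 30400 J.
ΔU = nCvΔT = 4.46×12.5×(1880−1060) = 45600 J.
Q = ΔU + W = nCpΔT = 76000 J.
Net over both steps: W = 30400 J, Q = 105000 J, ΔU = 74900 J.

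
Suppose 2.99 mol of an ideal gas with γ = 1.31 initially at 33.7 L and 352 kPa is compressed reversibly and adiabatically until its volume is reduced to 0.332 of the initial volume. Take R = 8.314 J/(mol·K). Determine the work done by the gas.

-15600 J

T₁ = P₁V₁/(nR) = 352×33.7/(2.99×8.314) = 477 K.
Adiabatic: TV^(γ−1) = const ⇒ T₂ = 477×(3.01)^0.310 = 672 K; PV^γ = const ⇒ P₂ = 1490 kPa.
ΔU = nCvΔT = 2.99×26.8×(672−477) = 15600 J.
Q = 0 for an adiabatic process, so W = −ΔU = -15600 J.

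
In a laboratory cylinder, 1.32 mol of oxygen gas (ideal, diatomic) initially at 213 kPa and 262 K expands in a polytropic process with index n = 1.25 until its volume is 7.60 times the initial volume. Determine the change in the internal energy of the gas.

V₁ = nRT₁/P₁ = 1.32×8.314×262/213 = 13.5 L.
Polytropic n=1.25: T₂ = T₁(V₁/V₂)^(n−1) = 262×(0.132)^0.25 = 158 K; P₂ = P₁(V₁/V₂)^n = 16.9 kPa.
For an ideal gas ΔU = nCvΔT with Cv = (5/2)R = 20.8 J/(mol·K).
ΔU = 1.32×20.8×(158−262) = -2860 J.

-2860 J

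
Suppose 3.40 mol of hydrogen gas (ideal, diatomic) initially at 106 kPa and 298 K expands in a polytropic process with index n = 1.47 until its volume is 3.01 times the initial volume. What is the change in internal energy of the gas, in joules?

V₁ = nRT₁/P₁ = 3.40×8.314×298/106 = 79.5 L.
Polytropic n=1.47: T₂ = T₁(V₁/V₂)^(n−1) = 298×(0.332)^0.47 = 178 K; P₂ = P₁(V₁/V₂)^n = 21.0 kPa.
For an ideal gas ΔU = nCvΔT with Cv = (5/2)R = 20.8 J/(mol·K).
ΔU = 3.40×20.8×(178−298) = -8510 J.

-8510 J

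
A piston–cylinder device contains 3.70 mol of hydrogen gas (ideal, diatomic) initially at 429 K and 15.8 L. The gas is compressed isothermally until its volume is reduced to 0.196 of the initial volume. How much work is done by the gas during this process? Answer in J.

P₁ = nRT₁/V₁ = 3.70×8.314×429/15.8 = 835 kPa.
Isothermal: T stays 429 K; PV = const ⇒ V₂ = 3.10 L, P₂ = 4260 kPa.
W = nRT ln(V₂/V₁) = 3.70×8.314×429×ln(0.196) = -21500 J.

-21500 J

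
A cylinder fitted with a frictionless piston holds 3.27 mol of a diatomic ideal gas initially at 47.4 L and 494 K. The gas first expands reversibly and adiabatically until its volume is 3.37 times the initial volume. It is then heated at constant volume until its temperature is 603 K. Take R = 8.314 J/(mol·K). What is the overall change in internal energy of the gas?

P₁ = nRT₁/V₁ = 3.27×8.314×494/47.4 = 283 kPa.
Step 1 — Adiabatic: TV^(γ−1) = const ⇒ T₂ = 494×(0.297)^0.400 = 304 K; PV^γ = const ⇒ P₂ = 51.7 kPa.
ΔU = nCvΔT = 3.27×20.8×(304−494) = -12900 J.
Q = 0 for an adiabatic process, so W = −ΔU = 12900 J.
State after step 1: P = 51.7 kPa, V = 160 L, T = 304 K.
Step 2 — Isochoric: V stays 160 L; P/T = const ⇒ T₂ = 603 K, P₂ = 103 kPa.
W = 0 (no volume change).
ΔU = nCvΔT = 3.27×20.8×(603−304) = 20300 J.
Q = ΔU = 20300 J.
Net over both steps: W = 12900 J, Q = 20300 J, ΔU = 7410 J.

7410 J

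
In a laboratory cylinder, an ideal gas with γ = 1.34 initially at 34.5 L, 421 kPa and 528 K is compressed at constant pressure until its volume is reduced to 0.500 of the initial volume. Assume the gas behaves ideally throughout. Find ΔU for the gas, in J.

n = P₁V₁/(RT₁) = 421×34.5/(8.314×528) = 3.31 mol.
Isobaric: P stays 421 kPa; V/T = const ⇒ T₂ = 264 K, V₂ = 17.2 L.
For an ideal gas ΔU = nCvΔT with Cv = R/(γ−1) = 24.5 J/(mol·K).
ΔU = 3.31×24.5×(264−528) = -21400 J.

-21400 J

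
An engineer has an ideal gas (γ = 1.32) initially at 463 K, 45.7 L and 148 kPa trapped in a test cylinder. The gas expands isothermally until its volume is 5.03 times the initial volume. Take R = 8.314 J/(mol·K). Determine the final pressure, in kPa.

Isothermal: T stays 463 K; PV = const ⇒ V₂ = 230 L, P₂ = 29.4 kPa.

29.4 kPa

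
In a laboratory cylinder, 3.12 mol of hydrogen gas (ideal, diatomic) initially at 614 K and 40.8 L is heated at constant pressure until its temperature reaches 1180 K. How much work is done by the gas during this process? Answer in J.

14700 J

P₁ = nRT₁/V₁ = 3.12×8.314×614/40.8 = 390 kPa.
Isobaric: P stays 390 kPa; V/T = const ⇒ T₂ = 1180 K, V₂ = 78.4 L.
W = PΔV = 390×(78.4−40.8) kPa·L = 14700 J.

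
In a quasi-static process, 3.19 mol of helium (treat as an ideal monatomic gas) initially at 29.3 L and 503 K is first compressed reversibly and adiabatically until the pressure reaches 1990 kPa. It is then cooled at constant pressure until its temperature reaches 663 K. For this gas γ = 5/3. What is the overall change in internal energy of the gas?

6370 J

P₁ = nRT₁/V₁ = 3.19×8.314×503/29.3 = 455 kPa.
Step 1 — Adiabatic: T₂/T₁ = (P₂/P₁)^((γ−1)/γ) ⇒ T₂ = 503×(4.37)^0.400 = 907 K; V₂ = 12.1 L.
ΔU = nCvΔT = 3.19×12.5×(907−503) = 16100 J.
Q = 0 for an adiabatic process, so W = −ΔU = -16100 J.
State after step 1: P = 1990 kPa, V = 12.1 L, T = 907 K.
Step 2 — Isobaric: P stays 1990 kPa; V/T = const ⇒ T₂ = 663 K, V₂ = 8.84 L.
W = PΔV = 1990×(8.84−12.1) kPa·L = -6480 J.
ΔU = nCvΔT = 3.19×12.5×(663−907) = -9720 J.
Q = ΔU + W = nCpΔT = -16200 J.
Net over both steps: W = -22600 J, Q = -16200 J, ΔU = 6370 J.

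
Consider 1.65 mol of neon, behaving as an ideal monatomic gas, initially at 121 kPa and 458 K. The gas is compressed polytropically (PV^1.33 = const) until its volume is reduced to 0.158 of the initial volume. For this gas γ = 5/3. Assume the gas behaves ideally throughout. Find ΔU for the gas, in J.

7900 J

V₁ = nRT₁/P₁ = 1.65×8.314×458/121 = 51.9 L.
Polytropic n=1.33: T₂ = T₁(V₁/V₂)^(n−1) = 458×(6.33)^0.33 = 842 K; P₂ = P₁(V₁/V₂)^n = 1410 kPa.
For an ideal gas ΔU = nCvΔT with Cv = (3/2)R = 12.5 J/(mol·K).
ΔU = 1.65×12.5×(842−458) = 7900 J.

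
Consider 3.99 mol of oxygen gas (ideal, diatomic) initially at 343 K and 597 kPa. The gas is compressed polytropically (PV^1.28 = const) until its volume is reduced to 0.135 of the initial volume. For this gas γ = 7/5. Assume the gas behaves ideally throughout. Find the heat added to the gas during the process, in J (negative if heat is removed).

V₁ = nRT₁/P₁ = 3.99×8.314×343/597 = 19.1 L.
Polytropic n=1.28: T₂ = T₁(V₁/V₂)^(n−1) = 343×(7.41)^0.28 = 601 K; P₂ = P₁(V₁/V₂)^n = 7750 kPa.
W = (P₁V₁−P₂V₂)/(n−1) = (597×19.1−7750×2.57)/0.28 = -30600 J.
ΔU = nCvΔT = 3.99×20.8×(601−343) = 21400 J.
Q = ΔU + W = -9170 J.

-9170 J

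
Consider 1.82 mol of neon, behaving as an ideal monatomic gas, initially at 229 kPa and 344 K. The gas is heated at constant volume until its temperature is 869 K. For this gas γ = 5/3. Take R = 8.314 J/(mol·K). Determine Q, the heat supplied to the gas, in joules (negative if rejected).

V₁ = nRT₁/P₁ = 1.82×8.314×344/229 = 22.7 L.
Isochoric: V stays 22.7 L; P/T = const ⇒ T₂ = 869 K, P₂ = 578 kPa.
W = 0 (no volume change).
ΔU = nCvΔT = 1.82×12.5×(869−344) = 11900 J.
Q = ΔU = 11900 J.

11900 J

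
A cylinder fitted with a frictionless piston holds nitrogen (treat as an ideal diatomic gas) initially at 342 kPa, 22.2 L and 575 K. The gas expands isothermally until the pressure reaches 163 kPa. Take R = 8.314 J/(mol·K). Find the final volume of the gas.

Isothermal: T stays 575 K; PV = const ⇒ V₂ = 46.6 L, P₂ = 163 kPa.

46.6 L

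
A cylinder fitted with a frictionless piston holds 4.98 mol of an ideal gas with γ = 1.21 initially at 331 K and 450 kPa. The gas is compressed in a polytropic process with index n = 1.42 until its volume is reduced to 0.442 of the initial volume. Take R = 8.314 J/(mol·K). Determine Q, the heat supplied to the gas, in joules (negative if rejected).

13300 J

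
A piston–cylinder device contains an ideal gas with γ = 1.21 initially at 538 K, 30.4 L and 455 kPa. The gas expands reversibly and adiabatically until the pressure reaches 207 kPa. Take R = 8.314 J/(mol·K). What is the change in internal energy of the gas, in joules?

-8410 J

n = P₁V₁/(RT₁) = 455×30.4/(8.314×538) = 3.09 mol.
Adiabatic: T₂/T₁ = (P₂/P₁)^((γ−1)/γ) ⇒ T₂ = 538×(0.455)^0.174 = 469 K; V₂ = 58.3 L.
For an ideal gas ΔU = nCvΔT with Cv = R/(γ−1) = 39.6 J/(mol·K).
ΔU = 3.09×39.6×(469−538) = -8410 J.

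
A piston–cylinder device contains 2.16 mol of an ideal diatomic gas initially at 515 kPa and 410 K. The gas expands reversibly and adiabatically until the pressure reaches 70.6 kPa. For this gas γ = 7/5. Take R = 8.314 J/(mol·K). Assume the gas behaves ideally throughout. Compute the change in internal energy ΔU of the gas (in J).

V₁ = nRT₁/P₁ = 2.16×8.314×410/515 = 14.3 L.
Adiabatic: T₂/T₁ = (P₂/P₁)^((γ−1)/γ) ⇒ T₂ = 410×(0.137)^0.286 = 232 K; V₂ = 59.1 L.
For an ideal gas ΔU = nCvΔT with Cv = (5/2)R = 20.8 J/(mol·K).
ΔU = 2.16×20.8×(232−410) = -7970 J.

-7970 J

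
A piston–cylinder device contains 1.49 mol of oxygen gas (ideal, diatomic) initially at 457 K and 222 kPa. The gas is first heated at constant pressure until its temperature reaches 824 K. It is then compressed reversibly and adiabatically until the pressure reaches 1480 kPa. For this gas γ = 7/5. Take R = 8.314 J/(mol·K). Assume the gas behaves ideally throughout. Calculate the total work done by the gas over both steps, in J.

-13800 J

V₁ = nRT₁/P₁ = 1.49×8.314×457/222 = 25.5 L.
Step 1 — Isobaric: P stays 222 kPa; V/T = const ⇒ T₂ = 824 K, V₂ = 46.0 L.
W = PΔV = 222×(46.0−25.5) kPa·L = 4550 J.
ΔU = nCvΔT = 1.49×20.8×(824−457) = 11400 J.
Q = ΔU + W = nCpΔT = 15900 J.
State after step 1: P = 222 kPa, V = 46.0 L, T = 824 K.
Step 2 — Adiabatic: T₂/T₁ = (P₂/P₁)^((γ−1)/γ) ⇒ T₂ = 824×(6.67)^0.286 = 1420 K; V₂ = 11.9 L.
ΔU = nCvΔT = 1.49×20.8×(1420−824) = 18400 J.
Q = 0 for an adiabatic process, so W = −ΔU = -18400 J.
Net over both steps: W = -13800 J, Q = 15900 J, ΔU = 29700 J.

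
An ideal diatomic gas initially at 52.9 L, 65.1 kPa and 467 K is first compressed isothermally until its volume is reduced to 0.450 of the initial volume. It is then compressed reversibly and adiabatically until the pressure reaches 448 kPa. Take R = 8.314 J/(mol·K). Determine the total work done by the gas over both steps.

n = P₁V₁/(RT₁) = 65.1×52.9/(8.314×467) = 0.887 mol.
Step 1 — Isothermal: T stays 467 K; PV = const ⇒ V₂ = 23.8 L, P₂ = 145 kPa.
ΔU = 0 (ideal gas, T constant).
W = nRT ln(V₂/V₁) = 0.887×8.314×467×ln(0.450) = -2750 J.
Q = ΔU + W = -2750 J.
State after step 1: P = 145 kPa, V = 23.8 L, T = 467 K.
Step 2 — Adiabatic: T₂/T₁ = (P₂/P₁)^((γ−1)/γ) ⇒ T₂ = 467×(3.10)^0.286 = 645 K; V₂ = 10.6 L.
ΔU = nCvΔT = 0.887×20.8×(645−467) = 3280 J.
Q = 0 for an adiabatic process, so W = −ΔU = -3280 J.
Net over both steps: W = -6030 J, Q = -2750 J, ΔU = 3280 J.

-6030 J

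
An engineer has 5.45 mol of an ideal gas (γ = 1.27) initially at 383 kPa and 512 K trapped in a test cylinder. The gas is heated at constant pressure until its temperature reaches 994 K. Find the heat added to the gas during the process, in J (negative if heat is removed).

V₁ = nRT₁/P₁ = 5.45×8.314×512/383 = 60.6 L.
Isobaric: P stays 383 kPa; V/T = const ⇒ T₂ = 994 K, V₂ = 118 L.
W = PΔV = 383×(118−60.6) kPa·L = 21800 J.
ΔU = nCvΔT = 5.45×30.8×(994−512) = 80900 J.
Q = ΔU + W = nCpΔT = 103000 J.

103000 J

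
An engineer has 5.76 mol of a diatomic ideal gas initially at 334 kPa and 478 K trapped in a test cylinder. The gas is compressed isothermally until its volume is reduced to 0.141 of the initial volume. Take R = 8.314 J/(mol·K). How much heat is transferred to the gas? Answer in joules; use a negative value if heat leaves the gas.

V₁ = nRT₁/P₁ = 5.76×8.314×478/334 = 68.5 L.
Isothermal: T stays 478 K; PV = const ⇒ V₂ = 9.66 L, P₂ = 2370 kPa.
ΔU = 0 (ideal gas, T constant).
W = nRT ln(V₂/V₁) = 5.76×8.314×478×ln(0.141) = -44800 J.
Q = ΔU + W = -44800 J.

-44800 J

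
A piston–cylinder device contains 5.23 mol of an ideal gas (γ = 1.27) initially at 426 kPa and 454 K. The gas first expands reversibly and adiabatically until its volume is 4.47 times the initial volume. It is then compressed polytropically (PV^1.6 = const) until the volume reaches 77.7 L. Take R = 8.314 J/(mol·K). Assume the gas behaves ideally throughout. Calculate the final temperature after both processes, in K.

546 K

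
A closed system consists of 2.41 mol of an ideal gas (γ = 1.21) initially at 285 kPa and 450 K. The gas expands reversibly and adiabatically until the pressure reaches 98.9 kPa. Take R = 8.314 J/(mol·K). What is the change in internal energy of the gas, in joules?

V₁ = nRT₁/P₁ = 2.41×8.314×450/285 = 31.6 L.
Adiabatic: T₂/T₁ = (P₂/P₁)^((γ−1)/γ) ⇒ T₂ = 450×(0.347)^0.174 = 374 K; V₂ = 75.9 L.
For an ideal gas ΔU = nCvΔT with Cv = R/(γ−1) = 39.6 J/(mol·K).
ΔU = 2.41×39.6×(374−450) = -7200 J.

-7200 J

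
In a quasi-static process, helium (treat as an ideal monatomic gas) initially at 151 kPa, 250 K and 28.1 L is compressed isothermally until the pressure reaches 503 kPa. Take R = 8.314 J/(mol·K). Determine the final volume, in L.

Isothermal: T stays 250 K; PV = const ⇒ V₂ = 8.44 L, P₂ = 503 kPa.

8.44 L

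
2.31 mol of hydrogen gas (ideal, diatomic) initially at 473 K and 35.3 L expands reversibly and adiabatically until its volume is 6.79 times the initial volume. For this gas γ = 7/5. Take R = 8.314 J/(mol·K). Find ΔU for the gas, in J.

P₁ = nRT₁/V₁ = 2.31×8.314×473/35.3 = 257 kPa.
Adiabatic: TV^(γ−1) = const ⇒ T₂ = 473×(0.147)^0.400 = 220 K; PV^γ = const ⇒ P₂ = 17.6 kPa.
For an ideal gas ΔU = nCvΔT with Cv = (5/2)R = 20.8 J/(mol·K).
ΔU = 2.31×20.8×(220−473) = -12200 J.

-12200 J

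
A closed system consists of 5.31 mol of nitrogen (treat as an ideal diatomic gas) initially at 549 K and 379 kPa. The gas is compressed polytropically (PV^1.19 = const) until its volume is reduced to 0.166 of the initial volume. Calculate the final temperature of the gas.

772 K

V₁ = nRT₁/P₁ = 5.31×8.314×549/379 = 63.9 L.
Polytropic n=1.19: T₂ = T₁(V₁/V₂)^(n−1) = 549×(6.02)^0.19 = 772 K; P₂ = P₁(V₁/V₂)^n = 3210 kPa.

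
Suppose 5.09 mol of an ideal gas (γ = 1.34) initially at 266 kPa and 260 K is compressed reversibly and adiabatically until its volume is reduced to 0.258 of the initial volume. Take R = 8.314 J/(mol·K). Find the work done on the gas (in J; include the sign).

18900 J

V₁ = nRT₁/P₁ = 5.09×8.314×260/266 = 41.4 L.
Adiabatic: TV^(γ−1) = const ⇒ T₂ = 260×(3.88)^0.340 = 412 K; PV^γ = const ⇒ P₂ = 1630 kPa.
ΔU = nCvΔT = 5.09×24.5×(412−260) = 18900 J.
Q = 0 for an adiabatic process, so W = −ΔU = -18900 J.
Work done on the gas = −W_by = 18900 J.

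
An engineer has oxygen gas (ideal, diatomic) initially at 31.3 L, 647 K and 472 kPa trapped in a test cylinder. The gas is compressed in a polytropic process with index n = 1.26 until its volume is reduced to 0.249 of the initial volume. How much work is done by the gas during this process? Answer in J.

n = P₁V₁/(RT₁) = 472×31.3/(8.314×647) = 2.75 mol.
Polytropic n=1.26: T₂ = T₁(V₁/V₂)^(n−1) = 647×(4.02)^0.26 = 929 K; P₂ = P₁(V₁/V₂)^n = 2720 kPa.
W = (P₁V₁−P₂V₂)/(n−1) = (472×31.3−2720×7.79)/0.26 = -24700 J.

-24700 J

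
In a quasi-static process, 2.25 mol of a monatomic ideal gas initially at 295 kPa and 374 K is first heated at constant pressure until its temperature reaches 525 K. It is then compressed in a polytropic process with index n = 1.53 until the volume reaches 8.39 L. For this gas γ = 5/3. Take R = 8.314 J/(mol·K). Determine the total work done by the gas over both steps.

-17100 J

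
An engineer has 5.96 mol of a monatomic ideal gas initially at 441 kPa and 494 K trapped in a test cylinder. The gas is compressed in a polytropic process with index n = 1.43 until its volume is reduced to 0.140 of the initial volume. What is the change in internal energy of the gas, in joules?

48800 J

V₁ = nRT₁/P₁ = 5.96×8.314×494/441 = 55.5 L.
Polytropic n=1.43: T₂ = T₁(V₁/V₂)^(n−1) = 494×(7.14)^0.43 = 1150 K; P₂ = P₁(V₁/V₂)^n = 7340 kPa.
For an ideal gas ΔU = nCvΔT with Cv = (3/2)R = 12.5 J/(mol·K).
ΔU = 5.96×12.5×(1150−494) = 48800 J.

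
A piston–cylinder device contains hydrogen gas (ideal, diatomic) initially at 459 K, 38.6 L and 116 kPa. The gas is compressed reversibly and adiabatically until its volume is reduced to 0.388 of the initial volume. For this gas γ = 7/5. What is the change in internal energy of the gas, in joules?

n = P₁V₁/(RT₁) = 116×38.6/(8.314×459) = 1.17 mol.
Adiabatic: TV^(γ−1) = const ⇒ T₂ = 459×(2.58)^0.400 = 670 K; PV^γ = const ⇒ P₂ = 437 kPa.
For an ideal gas ΔU = nCvΔT with Cv = (5/2)R = 20.8 J/(mol·K).
ΔU = 1.17×20.8×(670−459) = 5150 J.

5150 J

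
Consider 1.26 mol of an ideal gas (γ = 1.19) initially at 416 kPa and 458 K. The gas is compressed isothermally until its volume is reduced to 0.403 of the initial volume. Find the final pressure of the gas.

V₁ = nRT₁/P₁ = 1.26×8.314×458/416 = 11.5 L.
Isothermal: T stays 458 K; PV = const ⇒ V₂ = 4.65 L, P₂ = 1030 kPa.

1030 kPa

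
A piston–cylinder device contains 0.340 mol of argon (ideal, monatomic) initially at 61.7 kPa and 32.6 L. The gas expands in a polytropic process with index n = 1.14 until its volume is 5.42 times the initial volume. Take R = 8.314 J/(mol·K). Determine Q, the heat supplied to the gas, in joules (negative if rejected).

T₁ = P₁V₁/(nR) = 61.7×32.6/(0.340×8.314) = 712 K.
Polytropic n=1.14: T₂ = T₁(V₁/V₂)^(n−1) = 712×(0.185)^0.14 = 562 K; P₂ = P₁(V₁/V₂)^n = 8.99 kPa.
W = (P₁V₁−P₂V₂)/(n−1) = (61.7×32.6−8.99×177)/0.14 = 3030 J.
ΔU = nCvΔT = 0.340×12.5×(562−712) = -636 J.
Q = ΔU + W = 2390 J.

2390 J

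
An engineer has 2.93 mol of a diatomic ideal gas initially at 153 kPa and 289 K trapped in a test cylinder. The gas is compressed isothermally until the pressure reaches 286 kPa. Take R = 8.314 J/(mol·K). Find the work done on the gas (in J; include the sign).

4400 J

V₁ = nRT₁/P₁ = 2.93×8.314×289/153 = 46.0 L.
Isothermal: T stays 289 K; PV = const ⇒ V₂ = 24.6 L, P₂ = 286 kPa.
W = nRT ln(V₂/V₁) = 2.93×8.314×289×ln(0.535) = -4400 J.
Work done on the gas = −W_by = 4400 J.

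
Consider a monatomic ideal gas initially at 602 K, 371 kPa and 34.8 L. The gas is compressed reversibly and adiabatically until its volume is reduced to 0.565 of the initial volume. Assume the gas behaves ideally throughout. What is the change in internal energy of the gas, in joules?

n = P₁V₁/(RT₁) = 371×34.8/(8.314×602) = 2.58 mol.
Adiabatic: TV^(γ−1) = const ⇒ T₂ = 602×(1.77)^0.667 = 881 K; PV^γ = const ⇒ P₂ = 961 kPa.
For an ideal gas ΔU = nCvΔT with Cv = (3/2)R = 12.5 J/(mol·K).
ΔU = 2.58×12.5×(881−602) = 8970 J.

8970 J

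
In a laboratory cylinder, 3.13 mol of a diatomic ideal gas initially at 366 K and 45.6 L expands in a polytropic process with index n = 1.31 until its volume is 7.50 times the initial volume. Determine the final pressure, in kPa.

14.9 kPa

P₁ = nRT₁/V₁ = 3.13×8.314×366/45.6 = 209 kPa.
Polytropic n=1.31: T₂ = T₁(V₁/V₂)^(n−1) = 366×(0.133)^0.31 = 196 K; P₂ = P₁(V₁/V₂)^n = 14.9 kPa.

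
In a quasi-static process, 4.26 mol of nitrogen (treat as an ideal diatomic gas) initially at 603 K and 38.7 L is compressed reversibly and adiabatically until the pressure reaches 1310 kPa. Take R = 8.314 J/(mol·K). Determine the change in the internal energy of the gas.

15000 J

P₁ = nRT₁/V₁ = 4.26×8.314×603/38.7 = 552 kPa.
Adiabatic: T₂/T₁ = (P₂/P₁)^((γ−1)/γ) ⇒ T₂ = 603×(2.37)^0.286 = 772 K; V₂ = 20.9 L.
For an ideal gas ΔU = nCvΔT with Cv = (5/2)R = 20.8 J/(mol·K).
ΔU = 4.26×20.8×(772−603) = 15000 J.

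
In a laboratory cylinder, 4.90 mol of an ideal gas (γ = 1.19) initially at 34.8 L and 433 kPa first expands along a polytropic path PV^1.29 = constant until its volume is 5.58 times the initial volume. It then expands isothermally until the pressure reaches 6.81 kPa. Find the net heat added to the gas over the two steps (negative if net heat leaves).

6970 J

T₁ = P₁V₁/(nR) = 433×34.8/(4.90×8.314) = 370 K.
Step 1 — Polytropic n=1.29: T₂ = T₁(V₁/V₂)^(n−1) = 370×(0.179)^0.29 = 225 K; P₂ = P₁(V₁/V₂)^n = 47.1 kPa.
W = (P₁V₁−P₂V₂)/(n−1) = (433×34.8−47.1×194)/0.29 = 20400 J.
ΔU = nCvΔT = 4.90×43.8×(225−370) = -31100 J.
Q = ΔU + W = -10700 J.
State after step 1: P = 47.1 kPa, V = 194 L, T = 225 K.
Step 2 — Isothermal: T stays 225 K; PV = const ⇒ V₂ = 1340 L, P₂ = 6.81 kPa.
ΔU = 0 (ideal gas, T constant).
W = nRT ln(V₂/V₁) = 4.90×8.314×225×ln(6.92) = 17700 J.
Q = ΔU + W = 17700 J.
Net over both steps: W = 38100 J, Q = 6970 J, ΔU = -31100 J.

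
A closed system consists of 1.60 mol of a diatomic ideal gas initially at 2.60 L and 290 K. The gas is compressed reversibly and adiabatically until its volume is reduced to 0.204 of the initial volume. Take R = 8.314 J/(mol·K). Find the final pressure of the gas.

13700 kPa

P₁ = nRT₁/V₁ = 1.60×8.314×290/2.60 = 1480 kPa.
Adiabatic: TV^(γ−1) = const ⇒ T₂ = 290×(4.90)^0.400 = 548 K; PV^γ = const ⇒ P₂ = 13700 kPa.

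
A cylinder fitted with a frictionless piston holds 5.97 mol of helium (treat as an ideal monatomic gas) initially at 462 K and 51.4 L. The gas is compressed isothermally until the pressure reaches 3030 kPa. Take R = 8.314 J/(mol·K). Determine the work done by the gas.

P₁ = nRT₁/V₁ = 5.97×8.314×462/51.4 = 446 kPa.
Isothermal: T stays 462 K; PV = const ⇒ V₂ = 7.57 L, P₂ = 3030 kPa.
W = nRT ln(V₂/V₁) = 5.97×8.314×462×ln(0.147) = -43900 J.

-43900 J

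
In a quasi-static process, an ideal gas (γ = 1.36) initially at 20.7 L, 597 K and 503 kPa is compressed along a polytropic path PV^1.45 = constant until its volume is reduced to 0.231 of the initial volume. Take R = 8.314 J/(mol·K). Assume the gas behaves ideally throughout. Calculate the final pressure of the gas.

4210 kPa

Polytropic n=1.45: T₂ = T₁(V₁/V₂)^(n−1) = 597×(4.33)^0.45 = 1150 K; P₂ = P₁(V₁/V₂)^n = 4210 kPa.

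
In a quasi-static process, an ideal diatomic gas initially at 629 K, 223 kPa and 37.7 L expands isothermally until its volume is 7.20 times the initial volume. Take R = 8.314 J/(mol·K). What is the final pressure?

31.0 kPa

Isothermal: T stays 629 K; PV = const ⇒ V₂ = 271 L, P₂ = 31.0 kPa.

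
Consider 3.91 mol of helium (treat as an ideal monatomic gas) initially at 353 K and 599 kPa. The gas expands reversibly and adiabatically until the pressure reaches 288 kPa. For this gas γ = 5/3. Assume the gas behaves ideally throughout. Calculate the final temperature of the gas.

V₁ = nRT₁/P₁ = 3.91×8.314×353/599 = 19.2 L.
Adiabatic: T₂/T₁ = (P₂/P₁)^((γ−1)/γ) ⇒ T₂ = 353×(0.481)^0.400 = 263 K; V₂ = 29.7 L.

263 K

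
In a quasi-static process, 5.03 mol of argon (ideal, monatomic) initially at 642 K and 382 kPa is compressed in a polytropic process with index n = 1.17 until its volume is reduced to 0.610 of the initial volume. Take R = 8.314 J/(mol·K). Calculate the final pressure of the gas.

681 kPa

V₁ = nRT₁/P₁ = 5.03×8.314×642/382 = 70.3 L.
Polytropic n=1.17: T₂ = T₁(V₁/V₂)^(n−1) = 642×(1.64)^0.17 = 698 K; P₂ = P₁(V₁/V₂)^n = 681 kPa.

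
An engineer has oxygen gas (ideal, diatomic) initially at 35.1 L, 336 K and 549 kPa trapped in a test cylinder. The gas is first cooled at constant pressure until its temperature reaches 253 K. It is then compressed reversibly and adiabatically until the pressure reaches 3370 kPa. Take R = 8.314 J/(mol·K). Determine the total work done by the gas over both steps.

n = P₁V₁/(RT₁) = 549×35.1/(8.314×336) = 6.90 mol.
Step 1 — Isobaric: P stays 549 kPa; V/T = const ⇒ T₂ = 253 K, V₂ = 26.4 L.
W = PΔV = 549×(26.4−35.1) kPa·L = -4760 J.
ΔU = nCvΔT = 6.90×20.8×(253−336) = -11900 J.
Q = ΔU + W = nCpΔT = -16700 J.
State after step 1: P = 549 kPa, V = 26.4 L, T = 253 K.
Step 2 — Adiabatic: T₂/T₁ = (P₂/P₁)^((γ−1)/γ) ⇒ T₂ = 253×(6.14)^0.286 = 425 K; V₂ = 7.23 L.
ΔU = nCvΔT = 6.90×20.8×(425−253) = 24600 J.
Q = 0 for an adiabatic process, so W = −ΔU = -24600 J.
Net over both steps: W = -29400 J, Q = -16700 J, ΔU = 12700 J.

-29400 J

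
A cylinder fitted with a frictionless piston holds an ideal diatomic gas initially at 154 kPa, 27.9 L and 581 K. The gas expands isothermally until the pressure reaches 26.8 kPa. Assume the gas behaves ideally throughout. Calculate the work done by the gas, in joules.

7510 J

n = P₁V₁/(RT₁) = 154×27.9/(8.314×581) = 0.889 mol.
Isothermal: T stays 581 K; PV = const ⇒ V₂ = 160 L, P₂ = 26.8 kPa.
W = nRT ln(V₂/V₁) = 0.889×8.314×581×ln(5.75) = 7510 J.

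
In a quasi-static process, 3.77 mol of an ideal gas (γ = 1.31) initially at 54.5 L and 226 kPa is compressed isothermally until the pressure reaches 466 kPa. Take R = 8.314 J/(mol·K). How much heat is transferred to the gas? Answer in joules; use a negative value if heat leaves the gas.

-8910 J

T₁ = P₁V₁/(nR) = 226×54.5/(3.77×8.314) = 393 K.
Isothermal: T stays 393 K; PV = const ⇒ V₂ = 26.4 L, P₂ = 466 kPa.
ΔU = 0 (ideal gas, T constant).
W = nRT ln(V₂/V₁) = 3.77×8.314×393×ln(0.485) = -8910 J.
Q = ΔU + W = -8910 J.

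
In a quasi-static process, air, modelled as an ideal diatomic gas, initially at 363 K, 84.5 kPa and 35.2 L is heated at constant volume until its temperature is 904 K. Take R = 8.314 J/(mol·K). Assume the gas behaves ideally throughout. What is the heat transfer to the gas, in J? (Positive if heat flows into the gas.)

11100 J

n = P₁V₁/(RT₁) = 84.5×35.2/(8.314×363) = 0.986 mol.
Isochoric: V stays 35.2 L; P/T = const ⇒ T₂ = 904 K, P₂ = 210 kPa.
W = 0 (no volume change).
ΔU = nCvΔT = 0.986×20.8×(904−363) = 11100 J.
Q = ΔU = 11100 J.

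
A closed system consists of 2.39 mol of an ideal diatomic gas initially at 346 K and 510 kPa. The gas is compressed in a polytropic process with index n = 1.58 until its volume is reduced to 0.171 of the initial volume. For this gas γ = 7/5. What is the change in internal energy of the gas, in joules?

30700 J

V₁ = nRT₁/P₁ = 2.39×8.314×346/510 = 13.5 L.
Polytropic n=1.58: T₂ = T₁(V₁/V₂)^(n−1) = 346×(5.85)^0.58 = 964 K; P₂ = P₁(V₁/V₂)^n = 8310 kPa.
For an ideal gas ΔU = nCvΔT with Cv = (5/2)R = 20.8 J/(mol·K).
ΔU = 2.39×20.8×(964−346) = 30700 J.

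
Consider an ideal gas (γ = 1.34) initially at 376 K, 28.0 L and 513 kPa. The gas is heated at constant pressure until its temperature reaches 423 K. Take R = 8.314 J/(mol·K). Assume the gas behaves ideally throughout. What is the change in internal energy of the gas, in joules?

5280 J

n = P₁V₁/(RT₁) = 513×28.0/(8.314×376) = 4.59 mol.
Isobaric: P stays 513 kPa; V/T = const ⇒ T₂ = 423 K, V₂ = 31.5 L.
For an ideal gas ΔU = nCvΔT with Cv = R/(γ−1) = 24.5 J/(mol·K).
ΔU = 4.59×24.5×(423−376) = 5280 J.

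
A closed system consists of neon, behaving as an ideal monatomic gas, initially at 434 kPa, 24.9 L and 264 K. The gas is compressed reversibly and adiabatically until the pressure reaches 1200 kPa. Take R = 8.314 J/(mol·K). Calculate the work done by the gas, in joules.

-8140 J

n = P₁V₁/(RT₁) = 434×24.9/(8.314×264) = 4.92 mol.
Adiabatic: T₂/T₁ = (P₂/P₁)^((γ−1)/γ) ⇒ T₂ = 264×(2.76)^0.400 = 397 K; V₂ = 13.5 L.
ΔU = nCvΔT = 4.92×12.5×(397−264) = 8140 J.
Q = 0 for an adiabatic process, so W = −ΔU = -8140 J.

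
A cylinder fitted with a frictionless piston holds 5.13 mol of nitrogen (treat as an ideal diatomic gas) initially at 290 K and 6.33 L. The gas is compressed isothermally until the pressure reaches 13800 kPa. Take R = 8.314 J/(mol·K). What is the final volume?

0.896 L

P₁ = nRT₁/V₁ = 5.13×8.314×290/6.33 = 1950 kPa.
Isothermal: T stays 290 K; PV = const ⇒ V₂ = 0.896 L, P₂ = 13800 kPa.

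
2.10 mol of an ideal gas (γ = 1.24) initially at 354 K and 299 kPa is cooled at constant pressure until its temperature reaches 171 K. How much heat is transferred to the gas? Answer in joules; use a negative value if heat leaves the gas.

-16500 J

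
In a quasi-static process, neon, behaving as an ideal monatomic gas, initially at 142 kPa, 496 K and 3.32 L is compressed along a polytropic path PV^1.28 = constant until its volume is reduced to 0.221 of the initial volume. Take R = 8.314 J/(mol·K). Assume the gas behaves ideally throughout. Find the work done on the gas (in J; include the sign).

n = P₁V₁/(RT₁) = 142×3.32/(8.314×496) = 0.114 mol.
Polytropic n=1.28: T₂ = T₁(V₁/V₂)^(n−1) = 496×(4.52)^0.28 = 757 K; P₂ = P₁(V₁/V₂)^n = 981 kPa.
W = (P₁V₁−P₂V₂)/(n−1) = (142×3.32−981×0.734)/0.28 = -886 J.
Work done on the gas = −W_by = 886 J.

886 J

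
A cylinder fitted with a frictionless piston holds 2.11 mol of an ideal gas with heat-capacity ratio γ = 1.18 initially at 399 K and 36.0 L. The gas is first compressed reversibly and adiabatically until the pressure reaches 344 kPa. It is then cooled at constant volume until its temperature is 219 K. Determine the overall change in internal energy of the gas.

-17500 J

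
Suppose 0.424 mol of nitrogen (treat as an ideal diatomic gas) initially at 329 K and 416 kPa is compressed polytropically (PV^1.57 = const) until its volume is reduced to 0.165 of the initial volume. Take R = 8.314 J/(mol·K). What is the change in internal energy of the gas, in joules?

V₁ = nRT₁/P₁ = 0.424×8.314×329/416 = 2.79 L.
Polytropic n=1.57: T₂ = T₁(V₁/V₂)^(n−1) = 329×(6.06)^0.57 = 919 K; P₂ = P₁(V₁/V₂)^n = 7040 kPa.
For an ideal gas ΔU = nCvΔT with Cv = (5/2)R = 20.8 J/(mol·K).
ΔU = 0.424×20.8×(919−329) = 5200 J.

5200 J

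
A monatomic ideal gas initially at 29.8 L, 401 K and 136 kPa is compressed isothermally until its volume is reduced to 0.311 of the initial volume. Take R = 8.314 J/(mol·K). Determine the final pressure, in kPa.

Isothermal: T stays 401 K; PV = const ⇒ V₂ = 9.27 L, P₂ = 437 kPa.

437 kPa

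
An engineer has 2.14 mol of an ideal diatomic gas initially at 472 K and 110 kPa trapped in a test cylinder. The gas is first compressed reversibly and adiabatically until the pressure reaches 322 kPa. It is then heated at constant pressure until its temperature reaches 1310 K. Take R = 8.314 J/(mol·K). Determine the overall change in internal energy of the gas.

V₁ = nRT₁/P₁ = 2.14×8.314×472/110 = 76.3 L.
Step 1 — Adiabatic: T₂/T₁ = (P₂/P₁)^((γ−1)/γ) ⇒ T₂ = 472×(2.93)^0.286 = 642 K; V₂ = 35.4 L.
ΔU = nCvΔT = 2.14×20.8×(642−472) = 7540 J.
Q = 0 for an adiabatic process, so W = −ΔU = -7540 J.
State after step 1: P = 322 kPa, V = 35.4 L, T = 642 K.
Step 2 — Isobaric: P stays 322 kPa; V/T = const ⇒ T₂ = 1310 K, V₂ = 72.4 L.
W = PΔV = 322×(72.4−35.4) kPa·L = 11900 J.
ΔU = nCvΔT = 2.14×20.8×(1310−642) = 29700 J.
Q = ΔU + W = nCpΔT = 41600 J.
Net over both steps: W = 4350 J, Q = 41600 J, ΔU = 37300 J.

37300 J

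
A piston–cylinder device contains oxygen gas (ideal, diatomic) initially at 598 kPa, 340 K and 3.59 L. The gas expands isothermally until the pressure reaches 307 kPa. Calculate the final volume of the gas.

Isothermal: T stays 340 K; PV = const ⇒ V₂ = 6.99 L, P₂ = 307 kPa.

6.99 L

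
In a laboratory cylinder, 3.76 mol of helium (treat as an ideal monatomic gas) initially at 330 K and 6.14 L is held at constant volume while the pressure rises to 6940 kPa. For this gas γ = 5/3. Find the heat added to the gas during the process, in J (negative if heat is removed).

P₁ = nRT₁/V₁ = 3.76×8.314×330/6.14 = 1680 kPa.
Isochoric: V stays 6.14 L; P/T = const ⇒ T₂ = 1360 K, P₂ = 6940 kPa.
W = 0 (no volume change).
ΔU = nCvΔT = 3.76×12.5×(1360−330) = 48400 J.
Q = ΔU = 48400 J.

48400 J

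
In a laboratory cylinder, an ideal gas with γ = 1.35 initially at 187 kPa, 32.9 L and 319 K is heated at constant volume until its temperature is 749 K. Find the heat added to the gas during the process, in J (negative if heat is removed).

n = P₁V₁/(RT₁) = 187×32.9/(8.314×319) = 2.32 mol.
Isochoric: V stays 32.9 L; P/T = const ⇒ T₂ = 749 K, P₂ = 439 kPa.
W = 0 (no volume change).
ΔU = nCvΔT = 2.32×23.8×(749−319) = 23700 J.
Q = ΔU = 23700 J.

23700 J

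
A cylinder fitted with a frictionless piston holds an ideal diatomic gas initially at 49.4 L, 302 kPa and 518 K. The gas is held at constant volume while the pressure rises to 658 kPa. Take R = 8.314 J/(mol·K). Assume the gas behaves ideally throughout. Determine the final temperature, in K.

1130 K

Isochoric: V stays 49.4 L; P/T = const ⇒ T₂ = 1130 K, P₂ = 658 kPa.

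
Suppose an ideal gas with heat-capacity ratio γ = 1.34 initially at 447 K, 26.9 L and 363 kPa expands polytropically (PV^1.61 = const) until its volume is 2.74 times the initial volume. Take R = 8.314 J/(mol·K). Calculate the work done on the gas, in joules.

-7350 J

n = P₁V₁/(RT₁) = 363×26.9/(8.314×447) = 2.63 mol.
Polytropic n=1.61: T₂ = T₁(V₁/V₂)^(n−1) = 447×(0.365)^0.61 = 242 K; P₂ = P₁(V₁/V₂)^n = 71.6 kPa.
W = (P₁V₁−P₂V₂)/(n−1) = (363×26.9−71.6×73.7)/0.61 = 7350 J.
Work done on the gas = −W_by = -7350 J.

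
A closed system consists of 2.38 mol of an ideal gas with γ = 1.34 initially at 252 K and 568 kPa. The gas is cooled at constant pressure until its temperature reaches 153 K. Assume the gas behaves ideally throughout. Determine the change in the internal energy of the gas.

V₁ = nRT₁/P₁ = 2.38×8.314×252/568 = 8.78 L.
Isobaric: P stays 568 kPa; V/T = const ⇒ T₂ = 153 K, V₂ = 5.33 L.
For an ideal gas ΔU = nCvΔT with Cv = R/(γ−1) = 24.5 J/(mol·K).
ΔU = 2.38×24.5×(153−252) = -5760 J.

-5760 J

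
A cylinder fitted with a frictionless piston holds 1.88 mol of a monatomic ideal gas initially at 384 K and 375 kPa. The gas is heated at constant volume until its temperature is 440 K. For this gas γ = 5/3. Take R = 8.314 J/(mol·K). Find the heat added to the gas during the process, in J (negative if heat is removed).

V₁ = nRT₁/P₁ = 1.88×8.314×384/375 = 16.0 L.
Isochoric: V stays 16.0 L; P/T = const ⇒ T₂ = 440 K, P₂ = 430 kPa.
W = 0 (no volume change).
ΔU = nCvΔT = 1.88×12.5×(440−384) = 1310 J.
Q = ΔU = 1310 J.

1310 J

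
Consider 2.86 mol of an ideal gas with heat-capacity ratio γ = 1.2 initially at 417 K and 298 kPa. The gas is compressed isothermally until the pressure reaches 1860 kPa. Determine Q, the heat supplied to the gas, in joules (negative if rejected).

-18200 J

V₁ = nRT₁/P₁ = 2.86×8.314×417/298 = 33.3 L.
Isothermal: T stays 417 K; PV = const ⇒ V₂ = 5.33 L, P₂ = 1860 kPa.
ΔU = 0 (ideal gas, T constant).
W = nRT ln(V₂/V₁) = 2.86×8.314×417×ln(0.160) = -18200 J.
Q = ΔU + W = -18200 J.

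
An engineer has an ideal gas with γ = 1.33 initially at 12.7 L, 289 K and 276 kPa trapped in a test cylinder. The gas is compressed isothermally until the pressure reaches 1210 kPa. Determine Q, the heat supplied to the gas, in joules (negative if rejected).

-5180 J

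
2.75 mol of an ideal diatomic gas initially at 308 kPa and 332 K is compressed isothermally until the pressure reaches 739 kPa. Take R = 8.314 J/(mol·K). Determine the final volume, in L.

V₁ = nRT₁/P₁ = 2.75×8.314×332/308 = 24.6 L.
Isothermal: T stays 332 K; PV = const ⇒ V₂ = 10.3 L, P₂ = 739 kPa.

10.3 L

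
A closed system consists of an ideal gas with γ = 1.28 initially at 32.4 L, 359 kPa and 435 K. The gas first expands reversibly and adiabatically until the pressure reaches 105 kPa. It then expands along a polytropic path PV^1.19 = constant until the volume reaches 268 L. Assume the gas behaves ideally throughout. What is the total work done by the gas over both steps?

n = P₁V₁/(RT₁) = 359×32.4/(8.314×435) = 3.22 mol.
Step 1 — Adiabatic: T₂/T₁ = (P₂/P₁)^((γ−1)/γ) ⇒ T₂ = 435×(0.292)^0.219 = 332 K; V₂ = 84.7 L.
ΔU = nCvΔT = 3.22×29.7×(332−435) = -9800 J.
Q = 0 for an adiabatic process, so W = −ΔU = 9800 J.
State after step 1: P = 105 kPa, V = 84.7 L, T = 332 K.
Step 2 — Polytropic n=1.19: T₂ = T₁(V₁/V₂)^(n−1) = 332×(0.316)^0.19 = 267 K; P₂ = P₁(V₁/V₂)^n = 26.6 kPa.
W = (P₁V₁−P₂V₂)/(n−1) = (105×84.7−26.6×268)/0.19 = 9200 J.
ΔU = nCvΔT = 3.22×29.7×(267−332) = -6240 J.
Q = ΔU + W = 2960 J.
Net over both steps: W = 19000 J, Q = 2960 J, ΔU = -16000 J.

19000 J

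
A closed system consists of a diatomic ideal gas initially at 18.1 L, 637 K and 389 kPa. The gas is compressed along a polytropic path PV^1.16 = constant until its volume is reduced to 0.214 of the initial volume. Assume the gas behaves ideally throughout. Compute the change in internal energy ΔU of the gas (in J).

n = P₁V₁/(RT₁) = 389×18.1/(8.314×637) = 1.33 mol.
Polytropic n=1.16: T₂ = T₁(V₁/V₂)^(n−1) = 637×(4.67)^0.16 = 815 K; P₂ = P₁(V₁/V₂)^n = 2330 kPa.
For an ideal gas ΔU = nCvΔT with Cv = (5/2)R = 20.8 J/(mol·K).
ΔU = 1.33×20.8×(815−637) = 4920 J.

4920 J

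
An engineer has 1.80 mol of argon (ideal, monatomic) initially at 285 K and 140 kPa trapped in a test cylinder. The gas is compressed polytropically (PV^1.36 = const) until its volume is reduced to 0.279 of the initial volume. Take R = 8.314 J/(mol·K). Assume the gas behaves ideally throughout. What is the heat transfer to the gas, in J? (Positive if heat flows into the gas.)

V₁ = nRT₁/P₁ = 1.80×8.314×285/140 = 30.5 L.
Polytropic n=1.36: T₂ = T₁(V₁/V₂)^(n−1) = 285×(3.58)^0.36 = 451 K; P₂ = P₁(V₁/V₂)^n = 795 kPa.
W = (P₁V₁−P₂V₂)/(n−1) = (140×30.5−795×8.50)/0.36 = -6910 J.
ΔU = nCvΔT = 1.80×12.5×(451−285) = 3730 J.
Q = ΔU + W = -3180 J.

-3180 J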